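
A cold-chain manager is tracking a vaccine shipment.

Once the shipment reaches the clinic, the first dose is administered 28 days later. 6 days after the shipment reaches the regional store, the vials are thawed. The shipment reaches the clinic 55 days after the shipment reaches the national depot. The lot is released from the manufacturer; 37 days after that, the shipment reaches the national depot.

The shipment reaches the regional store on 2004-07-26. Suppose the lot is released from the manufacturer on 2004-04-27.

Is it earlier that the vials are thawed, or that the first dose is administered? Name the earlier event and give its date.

The shipment reaches the regional store: Jul 26, 2004.
The vials are thawed: Jul 26, 2004 + 6 days = Aug 1, 2004.
The lot is released from the manufacturer: Apr 27, 2004.
The shipment reaches the national depot: Apr 27, 2004 + 37 days = Jun 3, 2004.
The shipment reaches the clinic: Jun 3, 2004 + 55 days = Jul 28, 2004.
The first dose is administered: Jul 28, 2004 + 28 days = Aug 25, 2004.
Comparing: the vials are thawed on Aug 1, 2004 vs the first dose is administered on Aug 25, 2004. Earlier: the vials are thawed.

The vials are thawed — 2004-08-01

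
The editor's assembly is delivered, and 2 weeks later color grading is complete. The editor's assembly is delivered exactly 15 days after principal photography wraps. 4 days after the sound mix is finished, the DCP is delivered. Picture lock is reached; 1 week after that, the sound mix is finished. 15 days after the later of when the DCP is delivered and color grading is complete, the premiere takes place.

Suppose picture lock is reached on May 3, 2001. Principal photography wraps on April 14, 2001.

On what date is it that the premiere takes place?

Picture lock is reached: May 3, 2001.
The sound mix is finished: May 3, 2001 + 1 week = May 10, 2001.
The DCP is delivered: May 10, 2001 + 4 days = May 14, 2001.
Principal photography wraps: Apr 14, 2001.
The editor's assembly is delivered: Apr 14, 2001 + 15 days = Apr 29, 2001.
Color grading is complete: Apr 29, 2001 + 2 weeks = May 13, 2001.
Both prerequisites met — the DCP is delivered (May 14, 2001), color grading is complete (May 13, 2001); the later is May 14, 2001.
The premiere takes place: May 14, 2001 + 15 days = May 29, 2001.

May 29, 2001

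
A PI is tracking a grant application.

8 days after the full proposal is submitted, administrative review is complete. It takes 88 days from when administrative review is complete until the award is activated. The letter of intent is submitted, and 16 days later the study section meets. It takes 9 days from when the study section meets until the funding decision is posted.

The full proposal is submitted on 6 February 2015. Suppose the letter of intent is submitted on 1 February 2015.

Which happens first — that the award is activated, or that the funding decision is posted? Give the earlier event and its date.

The full proposal is submitted: Feb 6, 2015.
Administrative review is complete: Feb 6, 2015 + 8 days = Feb 14, 2015.
The award is activated: Feb 14, 2015 + 88 days = May 13, 2015.
The letter of intent is submitted: Feb 1, 2015.
The study section meets: Feb 1, 2015 + 16 days = Feb 17, 2015.
The funding decision is posted: Feb 17, 2015 + 9 days = Feb 26, 2015.
Comparing: the award is activated on May 13, 2015 vs the funding decision is posted on Feb 26, 2015. Earlier: the funding decision is posted.

The funding decision is posted — 26 February 2015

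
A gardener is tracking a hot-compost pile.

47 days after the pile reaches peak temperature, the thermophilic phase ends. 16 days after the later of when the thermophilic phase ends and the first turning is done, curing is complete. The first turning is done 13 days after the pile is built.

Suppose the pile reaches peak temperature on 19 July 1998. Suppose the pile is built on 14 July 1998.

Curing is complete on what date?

20 September 1998

The pile reaches peak temperature: Jul 19, 1998.
The thermophilic phase ends: Jul 19, 1998 + 47 days = Sep 4, 1998.
The pile is built: Jul 14, 1998.
The first turning is done: Jul 14, 1998 + 13 days = Jul 27, 1998.
Both prerequisites met — the thermophilic phase ends (Sep 4, 1998), the first turning is done (Jul 27, 1998); the later is Sep 4, 1998.
Curing is complete: Sep 4, 1998 + 16 days = Sep 20, 1998.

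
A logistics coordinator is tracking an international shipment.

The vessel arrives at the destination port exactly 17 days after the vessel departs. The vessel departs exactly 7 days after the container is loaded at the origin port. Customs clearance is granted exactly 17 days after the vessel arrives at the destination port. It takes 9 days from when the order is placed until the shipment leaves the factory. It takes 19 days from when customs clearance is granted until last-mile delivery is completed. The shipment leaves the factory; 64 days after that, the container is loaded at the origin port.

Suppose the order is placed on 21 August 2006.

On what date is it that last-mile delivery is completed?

1 January 2007

The order is placed: Aug 21, 2006.
The shipment leaves the factory: Aug 21, 2006 + 9 days = Aug 30, 2006.
The container is loaded at the origin port: Aug 30, 2006 + 64 days = Nov 2, 2006.
The vessel departs: Nov 2, 2006 + 7 days = Nov 9, 2006.
The vessel arrives at the destination port: Nov 9, 2006 + 17 days = Nov 26, 2006.
Customs clearance is granted: Nov 26, 2006 + 17 days = Dec 13, 2006.
Last-mile delivery is completed: Dec 13, 2006 + 19 days = Jan 1, 2007.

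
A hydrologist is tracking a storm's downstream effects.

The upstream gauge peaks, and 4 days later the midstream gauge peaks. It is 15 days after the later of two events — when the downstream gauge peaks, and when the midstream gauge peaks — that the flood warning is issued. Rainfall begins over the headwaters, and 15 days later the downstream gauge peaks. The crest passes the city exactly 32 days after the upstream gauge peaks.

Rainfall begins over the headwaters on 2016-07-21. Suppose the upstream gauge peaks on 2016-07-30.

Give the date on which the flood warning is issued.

2016-08-20

Rainfall begins over the headwaters: Jul 21, 2016.
The downstream gauge peaks: Jul 21, 2016 + 15 days = Aug 5, 2016.
The upstream gauge peaks: Jul 30, 2016.
The midstream gauge peaks: Jul 30, 2016 + 4 days = Aug 3, 2016.
Both prerequisites met — the downstream gauge peaks (Aug 5, 2016), the midstream gauge peaks (Aug 3, 2016); the later is Aug 5, 2016.
The flood warning is issued: Aug 5, 2016 + 15 days = Aug 20, 2016.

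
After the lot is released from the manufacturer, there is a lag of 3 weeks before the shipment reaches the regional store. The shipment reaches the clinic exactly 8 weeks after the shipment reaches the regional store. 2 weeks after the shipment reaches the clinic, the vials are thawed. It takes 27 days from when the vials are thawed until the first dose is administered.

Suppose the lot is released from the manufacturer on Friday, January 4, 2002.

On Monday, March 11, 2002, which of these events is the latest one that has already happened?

The shipment reaches the regional store

The lot is released from the manufacturer: Jan 4, 2002.
The shipment reaches the regional store: Jan 4, 2002 + 3 weeks = Jan 25, 2002.
The shipment reaches the clinic: Jan 25, 2002 + 8 weeks = Mar 22, 2002.
The vials are thawed: Mar 22, 2002 + 2 weeks = Apr 5, 2002.
The first dose is administered: Apr 5, 2002 + 27 days = May 2, 2002.
Mar 11, 2002 falls between when the shipment reaches the regional store (Jan 25, 2002) and when the shipment reaches the clinic (Mar 22, 2002).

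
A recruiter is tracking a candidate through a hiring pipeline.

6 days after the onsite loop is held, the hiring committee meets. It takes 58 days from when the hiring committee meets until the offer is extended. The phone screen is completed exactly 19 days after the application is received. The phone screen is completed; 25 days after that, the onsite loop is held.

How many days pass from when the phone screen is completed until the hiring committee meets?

31 days

Causal path: the phone screen is completed → the onsite loop is held → the hiring committee meets.
Total delay along the path: 25 + 6 = 31 days.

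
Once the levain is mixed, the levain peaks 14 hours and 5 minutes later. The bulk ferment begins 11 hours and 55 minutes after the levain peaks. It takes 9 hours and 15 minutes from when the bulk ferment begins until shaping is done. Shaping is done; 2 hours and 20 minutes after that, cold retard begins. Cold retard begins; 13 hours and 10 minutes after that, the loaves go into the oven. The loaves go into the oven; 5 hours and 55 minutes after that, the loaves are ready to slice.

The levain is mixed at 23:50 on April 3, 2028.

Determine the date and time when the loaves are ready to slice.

08:30 on April 6, 2028

The levain is mixed: 23:50 Apr 3, 2028.
The levain peaks: 23:50 Apr 3, 2028 + 14h05m = 13:55 Apr 4, 2028.
The bulk ferment begins: 13:55 Apr 4, 2028 + 11h55m = 01:50 Apr 5, 2028.
Shaping is done: 01:50 Apr 5, 2028 + 9h15m = 11:05 Apr 5, 2028.
Cold retard begins: 11:05 Apr 5, 2028 + 2h20m = 13:25 Apr 5, 2028.
The loaves go into the oven: 13:25 Apr 5, 2028 + 13h10m = 02:35 Apr 6, 2028.
The loaves are ready to slice: 02:35 Apr 6, 2028 + 5h55m = 08:30 Apr 6, 2028.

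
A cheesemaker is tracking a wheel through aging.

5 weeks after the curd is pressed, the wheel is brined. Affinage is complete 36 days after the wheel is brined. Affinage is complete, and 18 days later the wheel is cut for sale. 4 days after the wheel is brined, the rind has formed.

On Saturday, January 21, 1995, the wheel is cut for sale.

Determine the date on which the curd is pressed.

Monday, October 24, 1994

The wheel is cut for sale: Jan 21, 1995.
Affinage is complete: Jan 21, 1995 − 18 days = Jan 3, 1995.
The wheel is brined: Jan 3, 1995 − 36 days = Nov 28, 1994.
The curd is pressed: Nov 28, 1994 − 5 weeks = Oct 24, 1994.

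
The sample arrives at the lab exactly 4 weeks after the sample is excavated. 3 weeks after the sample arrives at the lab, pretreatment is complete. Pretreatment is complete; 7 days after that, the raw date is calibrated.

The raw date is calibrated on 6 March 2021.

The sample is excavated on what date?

9 January 2021

The raw date is calibrated: Mar 6, 2021.
Pretreatment is complete: Mar 6, 2021 − 7 days = Feb 27, 2021.
The sample arrives at the lab: Feb 27, 2021 − 3 weeks = Feb 6, 2021.
The sample is excavated: Feb 6, 2021 − 4 weeks = Jan 9, 2021.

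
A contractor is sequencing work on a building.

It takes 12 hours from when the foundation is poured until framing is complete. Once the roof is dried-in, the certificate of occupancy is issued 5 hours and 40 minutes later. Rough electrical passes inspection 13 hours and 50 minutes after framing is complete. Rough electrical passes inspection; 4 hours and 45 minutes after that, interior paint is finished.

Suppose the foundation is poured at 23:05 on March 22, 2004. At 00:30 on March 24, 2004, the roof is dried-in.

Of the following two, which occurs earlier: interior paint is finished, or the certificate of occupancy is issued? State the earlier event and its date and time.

Interior paint is finished — 05:40 on March 24, 2004

The foundation is poured: 23:05 Mar 22, 2004.
Framing is complete: 23:05 Mar 22, 2004 + 12h = 11:05 Mar 23, 2004.
Rough electrical passes inspection: 11:05 Mar 23, 2004 + 13h50m = 00:55 Mar 24, 2004.
Interior paint is finished: 00:55 Mar 24, 2004 + 4h45m = 05:40 Mar 24, 2004.
The roof is dried-in: 00:30 Mar 24, 2004.
The certificate of occupancy is issued: 00:30 Mar 24, 2004 + 5h40m = 06:10 Mar 24, 2004.
Comparing: interior paint is finished at 05:40 Mar 24, 2004 vs the certificate of occupancy is issued at 06:10 Mar 24, 2004. Earlier: interior paint is finished.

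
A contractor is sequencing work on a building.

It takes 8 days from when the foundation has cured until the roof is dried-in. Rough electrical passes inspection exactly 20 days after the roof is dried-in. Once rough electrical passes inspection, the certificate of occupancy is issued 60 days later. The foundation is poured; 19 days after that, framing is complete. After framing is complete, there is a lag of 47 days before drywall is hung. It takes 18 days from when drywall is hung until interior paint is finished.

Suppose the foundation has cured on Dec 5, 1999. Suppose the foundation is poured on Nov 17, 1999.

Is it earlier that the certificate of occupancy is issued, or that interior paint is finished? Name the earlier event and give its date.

Interior paint is finished — Feb 9, 2000

The foundation has cured: Dec 5, 1999.
The roof is dried-in: Dec 5, 1999 + 8 days = Dec 13, 1999.
Rough electrical passes inspection: Dec 13, 1999 + 20 days = Jan 2, 2000.
The certificate of occupancy is issued: Jan 2, 2000 + 60 days = Mar 2, 2000.
The foundation is poured: Nov 17, 1999.
Framing is complete: Nov 17, 1999 + 19 days = Dec 6, 1999.
Drywall is hung: Dec 6, 1999 + 47 days = Jan 22, 2000.
Interior paint is finished: Jan 22, 2000 + 18 days = Feb 9, 2000.
Comparing: the certificate of occupancy is issued on Mar 2, 2000 vs interior paint is finished on Feb 9, 2000. Earlier: interior paint is finished.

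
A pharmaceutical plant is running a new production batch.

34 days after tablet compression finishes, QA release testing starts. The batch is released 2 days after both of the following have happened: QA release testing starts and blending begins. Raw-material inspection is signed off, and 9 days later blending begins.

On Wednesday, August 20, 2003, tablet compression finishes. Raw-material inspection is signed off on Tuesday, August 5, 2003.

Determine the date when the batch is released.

Tablet compression finishes: Aug 20, 2003.
QA release testing starts: Aug 20, 2003 + 34 days = Sep 23, 2003.
Raw-material inspection is signed off: Aug 5, 2003.
Blending begins: Aug 5, 2003 + 9 days = Aug 14, 2003.
Both prerequisites met — QA release testing starts (Sep 23, 2003), blending begins (Aug 14, 2003); the later is Sep 23, 2003.
The batch is released: Sep 23, 2003 + 2 days = Sep 25, 2003.

Thursday, September 25, 2003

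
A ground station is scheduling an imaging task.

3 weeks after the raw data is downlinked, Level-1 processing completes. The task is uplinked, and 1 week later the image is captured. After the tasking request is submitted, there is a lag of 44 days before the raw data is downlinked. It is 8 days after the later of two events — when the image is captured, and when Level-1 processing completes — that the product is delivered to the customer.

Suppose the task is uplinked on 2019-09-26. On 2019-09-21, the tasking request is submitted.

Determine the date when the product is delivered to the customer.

The task is uplinked: Sep 26, 2019.
The image is captured: Sep 26, 2019 + 1 week = Oct 3, 2019.
The tasking request is submitted: Sep 21, 2019.
The raw data is downlinked: Sep 21, 2019 + 44 days = Nov 4, 2019.
Level-1 processing completes: Nov 4, 2019 + 3 weeks = Nov 25, 2019.
Both prerequisites met — the image is captured (Oct 3, 2019), Level-1 processing completes (Nov 25, 2019); the later is Nov 25, 2019.
The product is delivered to the customer: Nov 25, 2019 + 8 days = Dec 3, 2019.

2019-12-03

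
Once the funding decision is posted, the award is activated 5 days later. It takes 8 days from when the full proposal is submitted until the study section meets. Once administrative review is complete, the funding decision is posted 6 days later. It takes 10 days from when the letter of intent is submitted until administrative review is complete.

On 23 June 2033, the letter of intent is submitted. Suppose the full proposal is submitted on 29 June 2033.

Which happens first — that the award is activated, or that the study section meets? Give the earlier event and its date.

The study section meets — 7 July 2033

The letter of intent is submitted: Jun 23, 2033.
Administrative review is complete: Jun 23, 2033 + 10 days = Jul 3, 2033.
The funding decision is posted: Jul 3, 2033 + 6 days = Jul 9, 2033.
The award is activated: Jul 9, 2033 + 5 days = Jul 14, 2033.
The full proposal is submitted: Jun 29, 2033.
The study section meets: Jun 29, 2033 + 8 days = Jul 7, 2033.
Comparing: the award is activated on Jul 14, 2033 vs the study section meets on Jul 7, 2033. Earlier: the study section meets.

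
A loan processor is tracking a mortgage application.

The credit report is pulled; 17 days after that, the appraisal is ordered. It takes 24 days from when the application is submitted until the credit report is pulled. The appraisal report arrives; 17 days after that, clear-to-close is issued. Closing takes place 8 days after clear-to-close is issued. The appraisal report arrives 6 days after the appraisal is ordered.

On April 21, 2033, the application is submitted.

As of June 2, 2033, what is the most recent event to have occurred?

The appraisal is ordered

The application is submitted: Apr 21, 2033.
The credit report is pulled: Apr 21, 2033 + 24 days = May 15, 2033.
The appraisal is ordered: May 15, 2033 + 17 days = Jun 1, 2033.
The appraisal report arrives: Jun 1, 2033 + 6 days = Jun 7, 2033.
Clear-to-close is issued: Jun 7, 2033 + 17 days = Jun 24, 2033.
Closing takes place: Jun 24, 2033 + 8 days = Jul 2, 2033.
Jun 2, 2033 falls between when the appraisal is ordered (Jun 1, 2033) and when the appraisal report arrives (Jun 7, 2033).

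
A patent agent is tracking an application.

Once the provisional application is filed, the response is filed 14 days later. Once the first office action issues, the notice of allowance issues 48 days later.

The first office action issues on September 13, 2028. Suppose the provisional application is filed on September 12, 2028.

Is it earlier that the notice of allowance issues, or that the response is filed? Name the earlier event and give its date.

The first office action issues: Sep 13, 2028.
The notice of allowance issues: Sep 13, 2028 + 48 days = Oct 31, 2028.
The provisional application is filed: Sep 12, 2028.
The response is filed: Sep 12, 2028 + 14 days = Sep 26, 2028.
Comparing: the notice of allowance issues on Oct 31, 2028 vs the response is filed on Sep 26, 2028. Earlier: the response is filed.

The response is filed — September 26, 2028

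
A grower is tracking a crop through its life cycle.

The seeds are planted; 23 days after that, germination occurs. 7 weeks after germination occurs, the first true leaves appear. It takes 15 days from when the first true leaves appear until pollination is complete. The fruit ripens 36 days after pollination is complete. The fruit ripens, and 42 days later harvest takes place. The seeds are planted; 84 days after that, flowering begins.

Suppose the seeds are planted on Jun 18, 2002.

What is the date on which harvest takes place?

Nov 30, 2002

The seeds are planted: Jun 18, 2002.
Germination occurs: Jun 18, 2002 + 23 days = Jul 11, 2002.
The first true leaves appear: Jul 11, 2002 + 7 weeks = Aug 29, 2002.
Pollination is complete: Aug 29, 2002 + 15 days = Sep 13, 2002.
The fruit ripens: Sep 13, 2002 + 36 days = Oct 19, 2002.
Harvest takes place: Oct 19, 2002 + 42 days = Nov 30, 2002.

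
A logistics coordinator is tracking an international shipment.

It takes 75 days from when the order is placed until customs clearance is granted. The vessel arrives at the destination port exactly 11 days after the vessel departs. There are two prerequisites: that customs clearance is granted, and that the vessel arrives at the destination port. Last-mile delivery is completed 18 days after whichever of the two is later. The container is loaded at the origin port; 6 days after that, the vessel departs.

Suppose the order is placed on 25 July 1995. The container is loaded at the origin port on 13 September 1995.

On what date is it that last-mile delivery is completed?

26 October 1995

The order is placed: Jul 25, 1995.
Customs clearance is granted: Jul 25, 1995 + 75 days = Oct 8, 1995.
The container is loaded at the origin port: Sep 13, 1995.
The vessel departs: Sep 13, 1995 + 6 days = Sep 19, 1995.
The vessel arrives at the destination port: Sep 19, 1995 + 11 days = Sep 30, 1995.
Both prerequisites met — customs clearance is granted (Oct 8, 1995), the vessel arrives at the destination port (Sep 30, 1995); the later is Oct 8, 1995.
Last-mile delivery is completed: Oct 8, 1995 + 18 days = Oct 26, 1995.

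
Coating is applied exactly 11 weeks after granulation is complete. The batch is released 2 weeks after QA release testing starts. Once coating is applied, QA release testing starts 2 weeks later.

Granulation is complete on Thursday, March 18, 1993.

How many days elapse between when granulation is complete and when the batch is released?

Causal path: granulation is complete → coating is applied → QA release testing starts → the batch is released.
Total delay along the path: 11 + 2 + 2 weeks = 15 weeks = 105 days.

105 days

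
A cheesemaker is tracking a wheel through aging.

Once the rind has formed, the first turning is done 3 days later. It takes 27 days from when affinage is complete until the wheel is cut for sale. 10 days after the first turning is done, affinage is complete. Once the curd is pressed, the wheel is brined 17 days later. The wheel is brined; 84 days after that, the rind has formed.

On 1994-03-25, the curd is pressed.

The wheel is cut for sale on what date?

1994-08-13

The curd is pressed: Mar 25, 1994.
The wheel is brined: Mar 25, 1994 + 17 days = Apr 11, 1994.
The rind has formed: Apr 11, 1994 + 84 days = Jul 4, 1994.
The first turning is done: Jul 4, 1994 + 3 days = Jul 7, 1994.
Affinage is complete: Jul 7, 1994 + 10 days = Jul 17, 1994.
The wheel is cut for sale: Jul 17, 1994 + 27 days = Aug 13, 1994.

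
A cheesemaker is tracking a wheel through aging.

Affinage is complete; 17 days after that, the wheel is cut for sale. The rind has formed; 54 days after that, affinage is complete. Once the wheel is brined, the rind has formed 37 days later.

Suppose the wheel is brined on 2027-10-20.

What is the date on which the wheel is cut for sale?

The wheel is brined: Oct 20, 2027.
The rind has formed: Oct 20, 2027 + 37 days = Nov 26, 2027.
Affinage is complete: Nov 26, 2027 + 54 days = Jan 19, 2028.
The wheel is cut for sale: Jan 19, 2028 + 17 days = Feb 5, 2028.

2028-02-05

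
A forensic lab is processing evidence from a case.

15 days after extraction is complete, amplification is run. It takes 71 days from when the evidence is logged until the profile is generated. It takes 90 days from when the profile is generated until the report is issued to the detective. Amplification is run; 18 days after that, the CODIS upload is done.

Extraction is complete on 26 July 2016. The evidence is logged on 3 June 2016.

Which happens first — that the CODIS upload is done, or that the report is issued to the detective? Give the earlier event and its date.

Extraction is complete: Jul 26, 2016.
Amplification is run: Jul 26, 2016 + 15 days = Aug 10, 2016.
The CODIS upload is done: Aug 10, 2016 + 18 days = Aug 28, 2016.
The evidence is logged: Jun 3, 2016.
The profile is generated: Jun 3, 2016 + 71 days = Aug 13, 2016.
The report is issued to the detective: Aug 13, 2016 + 90 days = Nov 11, 2016.
Comparing: the CODIS upload is done on Aug 28, 2016 vs the report is issued to the detective on Nov 11, 2016. Earlier: the CODIS upload is done.

The CODIS upload is done — 28 August 2016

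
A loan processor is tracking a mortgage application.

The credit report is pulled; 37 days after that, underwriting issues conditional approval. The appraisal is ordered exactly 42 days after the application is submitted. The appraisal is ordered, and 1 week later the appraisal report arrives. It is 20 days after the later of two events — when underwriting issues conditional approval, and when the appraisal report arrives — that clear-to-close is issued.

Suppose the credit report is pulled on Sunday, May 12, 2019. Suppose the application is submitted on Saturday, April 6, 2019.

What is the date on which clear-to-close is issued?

Monday, July 8, 2019

The credit report is pulled: May 12, 2019.
Underwriting issues conditional approval: May 12, 2019 + 37 days = Jun 18, 2019.
The application is submitted: Apr 6, 2019.
The appraisal is ordered: Apr 6, 2019 + 42 days = May 18, 2019.
The appraisal report arrives: May 18, 2019 + 1 week = May 25, 2019.
Both prerequisites met — underwriting issues conditional approval (Jun 18, 2019), the appraisal report arrives (May 25, 2019); the later is Jun 18, 2019.
Clear-to-close is issued: Jun 18, 2019 + 20 days = Jul 8, 2019.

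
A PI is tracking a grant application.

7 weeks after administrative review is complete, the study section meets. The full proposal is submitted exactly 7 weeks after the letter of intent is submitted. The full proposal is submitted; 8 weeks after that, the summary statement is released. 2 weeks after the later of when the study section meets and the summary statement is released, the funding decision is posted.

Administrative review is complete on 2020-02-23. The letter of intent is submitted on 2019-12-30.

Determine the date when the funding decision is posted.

Administrative review is complete: Feb 23, 2020.
The study section meets: Feb 23, 2020 + 7 weeks = Apr 12, 2020.
The letter of intent is submitted: Dec 30, 2019.
The full proposal is submitted: Dec 30, 2019 + 7 weeks = Feb 17, 2020.
The summary statement is released: Feb 17, 2020 + 8 weeks = Apr 13, 2020.
Both prerequisites met — the study section meets (Apr 12, 2020), the summary statement is released (Apr 13, 2020); the later is Apr 13, 2020.
The funding decision is posted: Apr 13, 2020 + 2 weeks = Apr 27, 2020.

2020-04-27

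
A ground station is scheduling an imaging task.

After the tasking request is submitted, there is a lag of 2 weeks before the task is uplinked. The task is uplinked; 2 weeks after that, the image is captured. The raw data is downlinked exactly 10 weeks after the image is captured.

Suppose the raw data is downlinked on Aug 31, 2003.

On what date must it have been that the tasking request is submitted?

May 25, 2003

The raw data is downlinked: Aug 31, 2003.
The image is captured: Aug 31, 2003 − 10 weeks = Jun 22, 2003.
The task is uplinked: Jun 22, 2003 − 2 weeks = Jun 8, 2003.
The tasking request is submitted: Jun 8, 2003 − 2 weeks = May 25, 2003.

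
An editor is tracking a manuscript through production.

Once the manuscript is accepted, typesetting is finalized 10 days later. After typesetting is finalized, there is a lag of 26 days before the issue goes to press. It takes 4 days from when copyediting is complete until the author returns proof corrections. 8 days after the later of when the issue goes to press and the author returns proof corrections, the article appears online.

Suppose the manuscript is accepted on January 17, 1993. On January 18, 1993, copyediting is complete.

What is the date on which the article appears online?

The manuscript is accepted: Jan 17, 1993.
Typesetting is finalized: Jan 17, 1993 + 10 days = Jan 27, 1993.
The issue goes to press: Jan 27, 1993 + 26 days = Feb 22, 1993.
Copyediting is complete: Jan 18, 1993.
The author returns proof corrections: Jan 18, 1993 + 4 days = Jan 22, 1993.
Both prerequisites met — the issue goes to press (Feb 22, 1993), the author returns proof corrections (Jan 22, 1993); the later is Feb 22, 1993.
The article appears online: Feb 22, 1993 + 8 days = Mar 2, 1993.

March 2, 1993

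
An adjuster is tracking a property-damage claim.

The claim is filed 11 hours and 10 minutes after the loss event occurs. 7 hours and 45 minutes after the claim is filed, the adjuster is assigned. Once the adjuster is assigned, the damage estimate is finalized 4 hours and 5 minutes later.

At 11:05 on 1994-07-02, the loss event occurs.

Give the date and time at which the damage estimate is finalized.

10:05 on 1994-07-03

The loss event occurs: 11:05 Jul 2, 1994.
The claim is filed: 11:05 Jul 2, 1994 + 11h10m = 22:15 Jul 2, 1994.
The adjuster is assigned: 22:15 Jul 2, 1994 + 7h45m = 06:00 Jul 3, 1994.
The damage estimate is finalized: 06:00 Jul 3, 1994 + 4h05m = 10:05 Jul 3, 1994.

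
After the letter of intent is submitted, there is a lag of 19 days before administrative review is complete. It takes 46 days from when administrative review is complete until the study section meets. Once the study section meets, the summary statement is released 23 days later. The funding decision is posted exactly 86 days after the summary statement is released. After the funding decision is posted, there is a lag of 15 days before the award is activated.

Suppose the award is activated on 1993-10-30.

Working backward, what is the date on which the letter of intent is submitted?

The award is activated: Oct 30, 1993.
The funding decision is posted: Oct 30, 1993 − 15 days = Oct 15, 1993.
The summary statement is released: Oct 15, 1993 − 86 days = Jul 21, 1993.
The study section meets: Jul 21, 1993 − 23 days = Jun 28, 1993.
Administrative review is complete: Jun 28, 1993 − 46 days = May 13, 1993.
The letter of intent is submitted: May 13, 1993 − 19 days = Apr 24, 1993.

1993-04-24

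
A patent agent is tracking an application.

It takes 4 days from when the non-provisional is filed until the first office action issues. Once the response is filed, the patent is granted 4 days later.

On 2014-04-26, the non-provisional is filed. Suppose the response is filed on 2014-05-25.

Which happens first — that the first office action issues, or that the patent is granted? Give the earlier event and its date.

The non-provisional is filed: Apr 26, 2014.
The first office action issues: Apr 26, 2014 + 4 days = Apr 30, 2014.
The response is filed: May 25, 2014.
The patent is granted: May 25, 2014 + 4 days = May 29, 2014.
Comparing: the first office action issues on Apr 30, 2014 vs the patent is granted on May 29, 2014. Earlier: the first office action issues.

The first office action issues — 2014-04-30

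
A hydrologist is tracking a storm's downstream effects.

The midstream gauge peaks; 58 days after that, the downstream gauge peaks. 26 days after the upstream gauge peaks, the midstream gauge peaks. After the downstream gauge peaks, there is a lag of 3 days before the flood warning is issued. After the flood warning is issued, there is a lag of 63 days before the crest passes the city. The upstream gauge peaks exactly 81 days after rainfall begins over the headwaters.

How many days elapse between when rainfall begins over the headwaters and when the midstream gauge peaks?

Causal path: rainfall begins over the headwaters → the upstream gauge peaks → the midstream gauge peaks.
Total delay along the path: 81 + 26 = 107 days.

107 days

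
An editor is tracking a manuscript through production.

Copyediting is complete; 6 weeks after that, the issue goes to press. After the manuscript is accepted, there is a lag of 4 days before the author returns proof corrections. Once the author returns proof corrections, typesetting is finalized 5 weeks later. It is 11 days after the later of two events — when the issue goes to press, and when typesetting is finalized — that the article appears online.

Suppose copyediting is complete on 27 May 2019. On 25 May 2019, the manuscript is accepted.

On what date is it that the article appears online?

19 July 2019

Copyediting is complete: May 27, 2019.
The issue goes to press: May 27, 2019 + 6 weeks = Jul 8, 2019.
The manuscript is accepted: May 25, 2019.
The author returns proof corrections: May 25, 2019 + 4 days = May 29, 2019.
Typesetting is finalized: May 29, 2019 + 5 weeks = Jul 3, 2019.
Both prerequisites met — the issue goes to press (Jul 8, 2019), typesetting is finalized (Jul 3, 2019); the later is Jul 8, 2019.
The article appears online: Jul 8, 2019 + 11 days = Jul 19, 2019.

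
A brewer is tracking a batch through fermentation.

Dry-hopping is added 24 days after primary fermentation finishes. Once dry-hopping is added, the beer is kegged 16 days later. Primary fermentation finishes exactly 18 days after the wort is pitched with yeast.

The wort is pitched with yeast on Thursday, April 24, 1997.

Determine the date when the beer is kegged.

Saturday, June 21, 1997

The wort is pitched with yeast: Apr 24, 1997.
Primary fermentation finishes: Apr 24, 1997 + 18 days = May 12, 1997.
Dry-hopping is added: May 12, 1997 + 24 days = Jun 5, 1997.
The beer is kegged: Jun 5, 1997 + 16 days = Jun 21, 1997.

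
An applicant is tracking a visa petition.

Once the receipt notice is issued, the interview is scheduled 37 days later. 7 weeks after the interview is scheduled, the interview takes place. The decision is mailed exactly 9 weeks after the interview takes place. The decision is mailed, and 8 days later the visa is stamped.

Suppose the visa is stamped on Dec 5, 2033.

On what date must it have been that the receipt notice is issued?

Jul 1, 2033

The visa is stamped: Dec 5, 2033.
The decision is mailed: Dec 5, 2033 − 8 days = Nov 27, 2033.
The interview takes place: Nov 27, 2033 − 9 weeks = Sep 25, 2033.
The interview is scheduled: Sep 25, 2033 − 7 weeks = Aug 7, 2033.
The receipt notice is issued: Aug 7, 2033 − 37 days = Jul 1, 2033.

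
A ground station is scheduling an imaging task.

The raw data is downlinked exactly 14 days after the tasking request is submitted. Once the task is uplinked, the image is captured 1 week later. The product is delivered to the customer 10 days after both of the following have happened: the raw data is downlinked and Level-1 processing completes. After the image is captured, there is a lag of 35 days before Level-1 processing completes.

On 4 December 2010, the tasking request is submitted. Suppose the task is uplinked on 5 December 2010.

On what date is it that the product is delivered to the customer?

The tasking request is submitted: Dec 4, 2010.
The raw data is downlinked: Dec 4, 2010 + 14 days = Dec 18, 2010.
The task is uplinked: Dec 5, 2010.
The image is captured: Dec 5, 2010 + 1 week = Dec 12, 2010.
Level-1 processing completes: Dec 12, 2010 + 35 days = Jan 16, 2011.
Both prerequisites met — the raw data is downlinked (Dec 18, 2010), Level-1 processing completes (Jan 16, 2011); the later is Jan 16, 2011.
The product is delivered to the customer: Jan 16, 2011 + 10 days = Jan 26, 2011.

26 January 2011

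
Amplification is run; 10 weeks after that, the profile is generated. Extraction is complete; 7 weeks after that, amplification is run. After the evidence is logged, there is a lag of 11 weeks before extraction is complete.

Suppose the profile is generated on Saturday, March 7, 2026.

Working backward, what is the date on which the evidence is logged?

The profile is generated: Mar 7, 2026.
Amplification is run: Mar 7, 2026 − 10 weeks = Dec 27, 2025.
Extraction is complete: Dec 27, 2025 − 7 weeks = Nov 8, 2025.
The evidence is logged: Nov 8, 2025 − 11 weeks = Aug 23, 2025.

Saturday, August 23, 2025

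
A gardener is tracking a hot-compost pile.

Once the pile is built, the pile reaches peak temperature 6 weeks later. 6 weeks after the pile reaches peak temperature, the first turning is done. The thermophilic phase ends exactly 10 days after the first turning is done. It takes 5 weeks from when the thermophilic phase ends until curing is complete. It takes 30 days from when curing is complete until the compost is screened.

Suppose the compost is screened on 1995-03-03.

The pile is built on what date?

The compost is screened: Mar 3, 1995.
Curing is complete: Mar 3, 1995 − 30 days = Feb 1, 1995.
The thermophilic phase ends: Feb 1, 1995 − 5 weeks = Dec 28, 1994.
The first turning is done: Dec 28, 1994 − 10 days = Dec 18, 1994.
The pile reaches peak temperature: Dec 18, 1994 − 6 weeks = Nov 6, 1994.
The pile is built: Nov 6, 1994 − 6 weeks = Sep 25, 1994.

1994-09-25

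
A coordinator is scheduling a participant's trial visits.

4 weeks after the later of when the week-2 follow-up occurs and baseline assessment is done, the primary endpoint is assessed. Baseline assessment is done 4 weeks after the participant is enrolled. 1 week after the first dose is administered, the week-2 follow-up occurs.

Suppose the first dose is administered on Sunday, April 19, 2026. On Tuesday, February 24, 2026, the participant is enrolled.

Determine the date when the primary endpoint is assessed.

Sunday, May 24, 2026

The first dose is administered: Apr 19, 2026.
The week-2 follow-up occurs: Apr 19, 2026 + 1 week = Apr 26, 2026.
The participant is enrolled: Feb 24, 2026.
Baseline assessment is done: Feb 24, 2026 + 4 weeks = Mar 24, 2026.
Both prerequisites met — the week-2 follow-up occurs (Apr 26, 2026), baseline assessment is done (Mar 24, 2026); the later is Apr 26, 2026.
The primary endpoint is assessed: Apr 26, 2026 + 4 weeks = May 24, 2026.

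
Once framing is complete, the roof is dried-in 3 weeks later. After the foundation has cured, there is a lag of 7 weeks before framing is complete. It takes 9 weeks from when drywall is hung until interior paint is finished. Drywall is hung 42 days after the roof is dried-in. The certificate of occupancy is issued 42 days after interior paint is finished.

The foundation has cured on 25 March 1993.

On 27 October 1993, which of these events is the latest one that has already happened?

Interior paint is finished

The foundation has cured: Mar 25, 1993.
Framing is complete: Mar 25, 1993 + 7 weeks = May 13, 1993.
The roof is dried-in: May 13, 1993 + 3 weeks = Jun 3, 1993.
Drywall is hung: Jun 3, 1993 + 42 days = Jul 15, 1993.
Interior paint is finished: Jul 15, 1993 + 9 weeks = Sep 16, 1993.
The certificate of occupancy is issued: Sep 16, 1993 + 42 days = Oct 28, 1993.
Oct 27, 1993 falls between when interior paint is finished (Sep 16, 1993) and when the certificate of occupancy is issued (Oct 28, 1993).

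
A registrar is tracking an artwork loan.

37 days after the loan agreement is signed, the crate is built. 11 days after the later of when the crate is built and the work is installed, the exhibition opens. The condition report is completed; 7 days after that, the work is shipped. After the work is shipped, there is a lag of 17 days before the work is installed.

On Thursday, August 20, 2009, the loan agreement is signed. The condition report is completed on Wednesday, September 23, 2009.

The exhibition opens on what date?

The loan agreement is signed: Aug 20, 2009.
The crate is built: Aug 20, 2009 + 37 days = Sep 26, 2009.
The condition report is completed: Sep 23, 2009.
The work is shipped: Sep 23, 2009 + 7 days = Sep 30, 2009.
The work is installed: Sep 30, 2009 + 17 days = Oct 17, 2009.
Both prerequisites met — the crate is built (Sep 26, 2009), the work is installed (Oct 17, 2009); the later is Oct 17, 2009.
The exhibition opens: Oct 17, 2009 + 11 days = Oct 28, 2009.

Wednesday, October 28, 2009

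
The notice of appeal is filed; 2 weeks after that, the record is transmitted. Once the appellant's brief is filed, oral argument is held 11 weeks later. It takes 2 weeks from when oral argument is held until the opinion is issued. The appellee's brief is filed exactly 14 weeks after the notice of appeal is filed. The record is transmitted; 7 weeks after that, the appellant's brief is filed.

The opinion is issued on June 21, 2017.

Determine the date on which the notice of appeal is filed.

The opinion is issued: Jun 21, 2017.
Oral argument is held: Jun 21, 2017 − 2 weeks = Jun 7, 2017.
The appellant's brief is filed: Jun 7, 2017 − 11 weeks = Mar 22, 2017.
The record is transmitted: Mar 22, 2017 − 7 weeks = Feb 1, 2017.
The notice of appeal is filed: Feb 1, 2017 − 2 weeks = Jan 18, 2017.

January 18, 2017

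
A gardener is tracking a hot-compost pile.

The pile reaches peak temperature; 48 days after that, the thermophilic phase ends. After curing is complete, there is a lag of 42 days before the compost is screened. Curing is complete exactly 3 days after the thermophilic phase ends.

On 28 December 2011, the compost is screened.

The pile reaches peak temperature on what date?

26 September 2011

The compost is screened: Dec 28, 2011.
Curing is complete: Dec 28, 2011 − 42 days = Nov 16, 2011.
The thermophilic phase ends: Nov 16, 2011 − 3 days = Nov 13, 2011.
The pile reaches peak temperature: Nov 13, 2011 − 48 days = Sep 26, 2011.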